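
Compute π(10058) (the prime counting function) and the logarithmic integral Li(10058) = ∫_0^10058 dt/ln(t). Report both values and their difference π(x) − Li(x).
π(10058) = 1233;  Li(10058) ≈ 1252.43;  π(x) − Li(x) ≈ -19.43.

Direct count of primes ≤ 10058 gives π(10058) = 1233. Numerical evaluation of the logarithmic integral gives Li(10058) ≈ 1252.43. The difference π(x) − Li(x) ≈ -19.43 is typically negative for small/moderate x (Li(x) overestimates), though Littlewood's theorem shows this sign changes infinitely often.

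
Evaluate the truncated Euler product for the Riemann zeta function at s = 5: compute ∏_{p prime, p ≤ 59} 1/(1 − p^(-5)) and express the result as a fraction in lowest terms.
∏ = 9783623293724966042755527767857913576946767245571173033197003580720982191908567341/9435202489615342986287959538462812822601440308319131731232692023968655443618693120

The primes p ≤ 59 are [2, 3, 5, 7, 11, 13, 17, 19, 23, 29, 31, 37, 41, 43, 47, 53, 59]. For each prime, (1 − 1/p^5)^(-1) = p^5 / (p^5 − 1). The product is (1 − 1/2^5)^(-1), (1 − 1/3^5)^(-1), (1 − 1/5^5)^(-1), (1 − 1/7^5)^(-1), (1 − 1/11^5)^(-1), (1 − 1/13^5)^(-1), (1 − 1/17^5)^(-1), (1 − 1/19^5)^(-1), (1 − 1/23^5)^(-1), (1 − 1/29^5)^(-1), (1 − 1/31^5)^(-1), (1 − 1/37^5)^(-1), (1 − 1/41^5)^(-1), (1 − 1/43^5)^(-1), (1 − 1/47^5)^(-1), (1 − 1/53^5)^(-1), (1 − 1/59^5)^(-1) = ∏ p^5 / (p^5 − 1) = 9783623293724966042755527767857913576946767245571173033197003580720982191908567341/9435202489615342986287959538462812822601440308319131731232692023968655443618693120.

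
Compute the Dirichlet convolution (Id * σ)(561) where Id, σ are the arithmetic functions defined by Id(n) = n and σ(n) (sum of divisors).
(Id * σ)(561) = 5635

Divisors of 561: [1, 3, 11, 17, 33, 51, 187, 561]. For each d | 561:
  d = 1: Id(1) · σ(561/1) = 1 · 864 = 864
  d = 3: Id(3) · σ(561/3) = 3 · 216 = 648
  d = 11: Id(11) · σ(561/11) = 11 · 72 = 792
  d = 17: Id(17) · σ(561/17) = 17 · 48 = 816
  d = 33: Id(33) · σ(561/33) = 33 · 18 = 594
  d = 51: Id(51) · σ(561/51) = 51 · 12 = 612
  d = 187: Id(187) · σ(561/187) = 187 · 4 = 748
  d = 561: Id(561) · σ(561/561) = 561 · 1 = 561
Summing: (Id * σ)(561) = 864 + 648 + 792 + 816 + 594 + 612 + 748 + 561 = 5635.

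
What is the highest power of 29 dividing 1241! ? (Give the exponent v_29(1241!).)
v_29(1241!) = 43

Legendre's formula: v_p(n!) = Σ_{k ≥ 1} ⌊n / p^k⌋. For p = 29, n = 1241, the terms are:
  ⌊1241/29^1⌋ = ⌊1241/29⌋ = 42
  ⌊1241/29^2⌋ = ⌊1241/841⌋ = 1
(the next term ⌊1241/29^3⌋ = 0, terminating the sum). Summing: v_29(1241!) = 42 + 1 = 43.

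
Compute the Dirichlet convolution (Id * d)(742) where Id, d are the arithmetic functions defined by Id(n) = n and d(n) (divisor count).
(Id * d)(742) = 1980

Divisors of 742: [1, 2, 7, 14, 53, 106, 371, 742]. For each d | 742:
  d = 1: Id(1) · d(742/1) = 1 · 8 = 8
  d = 2: Id(2) · d(742/2) = 2 · 4 = 8
  d = 7: Id(7) · d(742/7) = 7 · 4 = 28
  d = 14: Id(14) · d(742/14) = 14 · 2 = 28
  d = 53: Id(53) · d(742/53) = 53 · 4 = 212
  d = 106: Id(106) · d(742/106) = 106 · 2 = 212
  d = 371: Id(371) · d(742/371) = 371 · 2 = 742
  d = 742: Id(742) · d(742/742) = 742 · 1 = 742
Summing: (Id * d)(742) = 8 + 8 + 28 + 28 + 212 + 212 + 742 + 742 = 1980.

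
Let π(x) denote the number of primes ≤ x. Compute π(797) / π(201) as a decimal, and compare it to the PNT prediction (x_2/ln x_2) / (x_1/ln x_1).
π(797)/π(201) = 139/46 ≈ 3.0217;  PNT prediction ≈ 3.1476.

π(201) = 46 and π(797) = 139, so π(797)/π(201) ≈ 3.0217. The PNT-predicted ratio is (797/ln(797)) / (201/ln(201)) ≈ 3.1476. The two agree to within a few percent, as expected.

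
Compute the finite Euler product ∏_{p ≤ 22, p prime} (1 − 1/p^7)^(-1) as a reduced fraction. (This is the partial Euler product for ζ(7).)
∏ = 155826023762586560111512988551201501037015625/154535761885293084095586902270463356349603488

The primes p ≤ 22 are [2, 3, 5, 7, 11, 13, 17, 19]. For each prime, (1 − 1/p^7)^(-1) = p^7 / (p^7 − 1). The product is (1 − 1/2^7)^(-1), (1 − 1/3^7)^(-1), (1 − 1/5^7)^(-1), (1 − 1/7^7)^(-1), (1 − 1/11^7)^(-1), (1 − 1/13^7)^(-1), (1 − 1/17^7)^(-1), (1 − 1/19^7)^(-1) = ∏ p^7 / (p^7 − 1) = 155826023762586560111512988551201501037015625/154535761885293084095586902270463356349603488.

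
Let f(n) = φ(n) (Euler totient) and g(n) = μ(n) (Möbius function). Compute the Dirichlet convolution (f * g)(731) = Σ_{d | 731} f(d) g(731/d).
(φ * μ)(731) = 615

Divisors of 731: [1, 17, 43, 731]. For each d | 731:
  d = 1: φ(1) · μ(731/1) = 1 · 1 = 1
  d = 17: φ(17) · μ(731/17) = 16 · -1 = -16
  d = 43: φ(43) · μ(731/43) = 42 · -1 = -42
  d = 731: φ(731) · μ(731/731) = 672 · 1 = 672
Summing: (φ * μ)(731) = 1 + -16 + -42 + 672 = 615.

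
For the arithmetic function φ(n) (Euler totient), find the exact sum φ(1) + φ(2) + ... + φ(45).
Σ_{n ≤ 45} φ(n) = 628

Compute φ(n) for each 1 ≤ n ≤ 45: φ(1) = 1, φ(2) = 1, φ(3) = 2, φ(4) = 2, φ(5) = 4, φ(6) = 2, φ(7) = 6, φ(8) = 4, φ(9) = 6, φ(10) = 4, φ(11) = 10, φ(12) = 4, φ(13) = 12, φ(14) = 6, φ(15) = 8, φ(16) = 8, φ(17) = 16, φ(18) = 6, φ(19) = 18, φ(20) = 8, φ(21) = 12, φ(22) = 10, φ(23) = 22, φ(24) = 8, φ(25) = 20, φ(26) = 12, φ(27) = 18, φ(28) = 12, φ(29) = 28, φ(30) = 8, φ(31) = 30, φ(32) = 16, φ(33) = 20, φ(34) = 16, φ(35) = 24, φ(36) = 12, φ(37) = 36, φ(38) = 18, φ(39) = 24, φ(40) = 16, φ(41) = 40, φ(42) = 12, φ(43) = 42, φ(44) = 20, φ(45) = 24. Summing all 45 values: 628. (Average order: Σ_{n ≤ x} φ(n) ~ (3/π²) x². For x = 45, (3/π²)·45² ≈ 615.53.)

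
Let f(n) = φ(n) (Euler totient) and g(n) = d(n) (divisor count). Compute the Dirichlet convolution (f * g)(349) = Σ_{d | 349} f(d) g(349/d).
(φ * d)(349) = 350

Divisors of 349: [1, 349]. For each d | 349:
  d = 1: φ(1) · d(349/1) = 1 · 2 = 2
  d = 349: φ(349) · d(349/349) = 348 · 1 = 348
Summing: (φ * d)(349) = 2 + 348 = 350.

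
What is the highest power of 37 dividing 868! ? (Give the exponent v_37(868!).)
v_37(868!) = 23

Legendre's formula: v_p(n!) = Σ_{k ≥ 1} ⌊n / p^k⌋. For p = 37, n = 868, the terms are:
  ⌊868/37^1⌋ = ⌊868/37⌋ = 23
(the next term ⌊868/37^2⌋ = 0, terminating the sum). Summing: v_37(868!) = 23 = 23.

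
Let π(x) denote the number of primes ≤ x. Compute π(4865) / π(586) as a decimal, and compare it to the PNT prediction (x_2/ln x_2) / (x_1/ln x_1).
π(4865)/π(586) = 651/106 ≈ 6.1415;  PNT prediction ≈ 6.2324.

π(586) = 106 and π(4865) = 651, so π(4865)/π(586) ≈ 6.1415. The PNT-predicted ratio is (4865/ln(4865)) / (586/ln(586)) ≈ 6.2324. The two agree to within a few percent, as expected.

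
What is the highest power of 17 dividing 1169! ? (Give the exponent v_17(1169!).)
v_17(1169!) = 72

Legendre's formula: v_p(n!) = Σ_{k ≥ 1} ⌊n / p^k⌋. For p = 17, n = 1169, the terms are:
  ⌊1169/17^1⌋ = ⌊1169/17⌋ = 68
  ⌊1169/17^2⌋ = ⌊1169/289⌋ = 4
(the next term ⌊1169/17^3⌋ = 0, terminating the sum). Summing: v_17(1169!) = 68 + 4 = 72.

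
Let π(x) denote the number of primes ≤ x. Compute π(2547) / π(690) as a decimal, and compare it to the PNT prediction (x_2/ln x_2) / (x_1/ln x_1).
π(2547)/π(690) = 372/124 ≈ 3.0000;  PNT prediction ≈ 3.0766.

π(690) = 124 and π(2547) = 372, so π(2547)/π(690) ≈ 3.0000. The PNT-predicted ratio is (2547/ln(2547)) / (690/ln(690)) ≈ 3.0766. The two agree to within a few percent, as expected.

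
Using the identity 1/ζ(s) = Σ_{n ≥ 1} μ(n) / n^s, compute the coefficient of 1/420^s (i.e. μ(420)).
μ(420) = 0

Factor n = 420 = 2^2 · 3 · 5 · 7. μ(n) = 0 if any exponent ≥ 2 (not squarefree); otherwise μ(n) = (−1)^{ω(n)} where ω(n) is the number of distinct prime factors. Applying: μ(420) = 0.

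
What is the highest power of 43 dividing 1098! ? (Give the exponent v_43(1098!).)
v_43(1098!) = 25

Legendre's formula: v_p(n!) = Σ_{k ≥ 1} ⌊n / p^k⌋. For p = 43, n = 1098, the terms are:
  ⌊1098/43^1⌋ = ⌊1098/43⌋ = 25
(the next term ⌊1098/43^2⌋ = 0, terminating the sum). Summing: v_43(1098!) = 25 = 25.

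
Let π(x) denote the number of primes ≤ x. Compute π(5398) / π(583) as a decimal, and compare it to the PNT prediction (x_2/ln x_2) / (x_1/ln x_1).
π(5398)/π(583) = 711/106 ≈ 6.7075;  PNT prediction ≈ 6.8611.

π(583) = 106 and π(5398) = 711, so π(5398)/π(583) ≈ 6.7075. The PNT-predicted ratio is (5398/ln(5398)) / (583/ln(583)) ≈ 6.8611. The two agree to within a few percent, as expected.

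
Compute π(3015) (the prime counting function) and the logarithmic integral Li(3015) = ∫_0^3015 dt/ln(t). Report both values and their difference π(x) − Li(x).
π(3015) = 432;  Li(3015) ≈ 444.63;  π(x) − Li(x) ≈ -12.63.

Direct count of primes ≤ 3015 gives π(3015) = 432. Numerical evaluation of the logarithmic integral gives Li(3015) ≈ 444.63. The difference π(x) − Li(x) ≈ -12.63 is typically negative for small/moderate x (Li(x) overestimates), though Littlewood's theorem shows this sign changes infinitely often.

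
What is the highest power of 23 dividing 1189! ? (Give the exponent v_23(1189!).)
v_23(1189!) = 53

Legendre's formula: v_p(n!) = Σ_{k ≥ 1} ⌊n / p^k⌋. For p = 23, n = 1189, the terms are:
  ⌊1189/23^1⌋ = ⌊1189/23⌋ = 51
  ⌊1189/23^2⌋ = ⌊1189/529⌋ = 2
(the next term ⌊1189/23^3⌋ = 0, terminating the sum). Summing: v_23(1189!) = 51 + 2 = 53.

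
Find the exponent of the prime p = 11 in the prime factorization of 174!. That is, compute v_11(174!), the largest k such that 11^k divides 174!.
v_11(174!) = 16

Legendre's formula: v_p(n!) = Σ_{k ≥ 1} ⌊n / p^k⌋. For p = 11, n = 174, the terms are:
  ⌊174/11^1⌋ = ⌊174/11⌋ = 15
  ⌊174/11^2⌋ = ⌊174/121⌋ = 1
(the next term ⌊174/11^3⌋ = 0, terminating the sum). Summing: v_11(174!) = 15 + 1 = 16.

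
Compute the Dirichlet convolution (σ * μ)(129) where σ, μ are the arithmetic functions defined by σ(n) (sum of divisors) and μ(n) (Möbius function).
(σ * μ)(129) = 129

Divisors of 129: [1, 3, 43, 129]. For each d | 129:
  d = 1: σ(1) · μ(129/1) = 1 · 1 = 1
  d = 3: σ(3) · μ(129/3) = 4 · -1 = -4
  d = 43: σ(43) · μ(129/43) = 44 · -1 = -44
  d = 129: σ(129) · μ(129/129) = 176 · 1 = 176
Summing: (σ * μ)(129) = 1 + -4 + -44 + 176 = 129.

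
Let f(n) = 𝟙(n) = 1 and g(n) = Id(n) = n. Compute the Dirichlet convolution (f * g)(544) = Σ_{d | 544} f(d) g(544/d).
(𝟙 * Id)(544) = 1134

Divisors of 544: [1, 2, 4, 8, 16, 17, 32, 34, 68, 136, 272, 544]. For each d | 544:
  d = 1: 𝟙(1) · Id(544/1) = 1 · 544 = 544
  d = 2: 𝟙(2) · Id(544/2) = 1 · 272 = 272
  d = 4: 𝟙(4) · Id(544/4) = 1 · 136 = 136
  d = 8: 𝟙(8) · Id(544/8) = 1 · 68 = 68
  d = 16: 𝟙(16) · Id(544/16) = 1 · 34 = 34
  d = 17: 𝟙(17) · Id(544/17) = 1 · 32 = 32
  d = 32: 𝟙(32) · Id(544/32) = 1 · 17 = 17
  d = 34: 𝟙(34) · Id(544/34) = 1 · 16 = 16
  d = 68: 𝟙(68) · Id(544/68) = 1 · 8 = 8
  d = 136: 𝟙(136) · Id(544/136) = 1 · 4 = 4
  d = 272: 𝟙(272) · Id(544/272) = 1 · 2 = 2
  d = 544: 𝟙(544) · Id(544/544) = 1 · 1 = 1
Summing: (𝟙 * Id)(544) = 544 + 272 + 136 + 68 + 34 + 32 + 17 + 16 + 8 + 4 + 2 + 1 = 1134.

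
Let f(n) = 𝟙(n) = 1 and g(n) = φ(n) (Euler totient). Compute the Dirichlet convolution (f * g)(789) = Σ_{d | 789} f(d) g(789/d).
(𝟙 * φ)(789) = 789

Divisors of 789: [1, 3, 263, 789]. For each d | 789:
  d = 1: 𝟙(1) · φ(789/1) = 1 · 524 = 524
  d = 3: 𝟙(3) · φ(789/3) = 1 · 262 = 262
  d = 263: 𝟙(263) · φ(789/263) = 1 · 2 = 2
  d = 789: 𝟙(789) · φ(789/789) = 1 · 1 = 1
Summing: (𝟙 * φ)(789) = 524 + 262 + 2 + 1 = 789.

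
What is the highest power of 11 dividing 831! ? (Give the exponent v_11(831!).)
v_11(831!) = 81

Legendre's formula: v_p(n!) = Σ_{k ≥ 1} ⌊n / p^k⌋. For p = 11, n = 831, the terms are:
  ⌊831/11^1⌋ = ⌊831/11⌋ = 75
  ⌊831/11^2⌋ = ⌊831/121⌋ = 6
(the next term ⌊831/11^3⌋ = 0, terminating the sum). Summing: v_11(831!) = 75 + 6 = 81.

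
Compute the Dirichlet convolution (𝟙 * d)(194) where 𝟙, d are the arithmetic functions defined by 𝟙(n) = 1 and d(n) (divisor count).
(𝟙 * d)(194) = 9

Divisors of 194: [1, 2, 97, 194]. For each d | 194:
  d = 1: 𝟙(1) · d(194/1) = 1 · 4 = 4
  d = 2: 𝟙(2) · d(194/2) = 1 · 2 = 2
  d = 97: 𝟙(97) · d(194/97) = 1 · 2 = 2
  d = 194: 𝟙(194) · d(194/194) = 1 · 1 = 1
Summing: (𝟙 * d)(194) = 4 + 2 + 2 + 1 = 9.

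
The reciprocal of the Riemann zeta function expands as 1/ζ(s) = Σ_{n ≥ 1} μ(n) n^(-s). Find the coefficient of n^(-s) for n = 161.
μ(161) = 1

Factor n = 161 = 7 · 23. μ(n) = 0 if any exponent ≥ 2 (not squarefree); otherwise μ(n) = (−1)^{ω(n)} where ω(n) is the number of distinct prime factors. Applying: μ(161) = 1.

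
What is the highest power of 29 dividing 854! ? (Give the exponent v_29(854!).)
v_29(854!) = 30

Legendre's formula: v_p(n!) = Σ_{k ≥ 1} ⌊n / p^k⌋. For p = 29, n = 854, the terms are:
  ⌊854/29^1⌋ = ⌊854/29⌋ = 29
  ⌊854/29^2⌋ = ⌊854/841⌋ = 1
(the next term ⌊854/29^3⌋ = 0, terminating the sum). Summing: v_29(854!) = 29 + 1 = 30.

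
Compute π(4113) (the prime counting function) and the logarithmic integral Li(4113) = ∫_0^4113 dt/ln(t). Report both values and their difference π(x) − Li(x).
π(4113) = 566;  Li(4113) ≈ 578.97;  π(x) − Li(x) ≈ -12.97.

Direct count of primes ≤ 4113 gives π(4113) = 566. Numerical evaluation of the logarithmic integral gives Li(4113) ≈ 578.97. The difference π(x) − Li(x) ≈ -12.97 is typically negative for small/moderate x (Li(x) overestimates), though Littlewood's theorem shows this sign changes infinitely often.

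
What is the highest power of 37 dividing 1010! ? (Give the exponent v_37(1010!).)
v_37(1010!) = 27

Legendre's formula: v_p(n!) = Σ_{k ≥ 1} ⌊n / p^k⌋. For p = 37, n = 1010, the terms are:
  ⌊1010/37^1⌋ = ⌊1010/37⌋ = 27
(the next term ⌊1010/37^2⌋ = 0, terminating the sum). Summing: v_37(1010!) = 27 = 27.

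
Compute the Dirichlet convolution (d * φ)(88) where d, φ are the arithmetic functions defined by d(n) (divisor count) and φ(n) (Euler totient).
(d * φ)(88) = 180

Divisors of 88: [1, 2, 4, 8, 11, 22, 44, 88]. For each d | 88:
  d = 1: d(1) · φ(88/1) = 1 · 40 = 40
  d = 2: d(2) · φ(88/2) = 2 · 20 = 40
  d = 4: d(4) · φ(88/4) = 3 · 10 = 30
  d = 8: d(8) · φ(88/8) = 4 · 10 = 40
  d = 11: d(11) · φ(88/11) = 2 · 4 = 8
  d = 22: d(22) · φ(88/22) = 4 · 2 = 8
  d = 44: d(44) · φ(88/44) = 6 · 1 = 6
  d = 88: d(88) · φ(88/88) = 8 · 1 = 8
Summing: (d * φ)(88) = 40 + 40 + 30 + 40 + 8 + 8 + 6 + 8 = 180.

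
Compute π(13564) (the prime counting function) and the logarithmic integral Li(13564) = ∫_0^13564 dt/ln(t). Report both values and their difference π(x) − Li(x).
π(13564) = 1604;  Li(13564) ≈ 1626.51;  π(x) − Li(x) ≈ -22.51.

Direct count of primes ≤ 13564 gives π(13564) = 1604. Numerical evaluation of the logarithmic integral gives Li(13564) ≈ 1626.51. The difference π(x) − Li(x) ≈ -22.51 is typically negative for small/moderate x (Li(x) overestimates), though Littlewood's theorem shows this sign changes infinitely often.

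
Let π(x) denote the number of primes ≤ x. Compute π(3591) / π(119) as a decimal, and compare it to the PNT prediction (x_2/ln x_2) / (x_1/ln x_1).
π(3591)/π(119) = 502/30 ≈ 16.7333;  PNT prediction ≈ 17.6171.

π(119) = 30 and π(3591) = 502, so π(3591)/π(119) ≈ 16.7333. The PNT-predicted ratio is (3591/ln(3591)) / (119/ln(119)) ≈ 17.6171. The two agree to within a few percent, as expected.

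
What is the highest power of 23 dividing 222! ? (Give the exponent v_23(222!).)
v_23(222!) = 9

Legendre's formula: v_p(n!) = Σ_{k ≥ 1} ⌊n / p^k⌋. For p = 23, n = 222, the terms are:
  ⌊222/23^1⌋ = ⌊222/23⌋ = 9
(the next term ⌊222/23^2⌋ = 0, terminating the sum). Summing: v_23(222!) = 9 = 9.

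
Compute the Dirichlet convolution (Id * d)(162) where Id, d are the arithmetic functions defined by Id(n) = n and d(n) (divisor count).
(Id * d)(162) = 716

Divisors of 162: [1, 2, 3, 6, 9, 18, 27, 54, 81, 162]. For each d | 162:
  d = 1: Id(1) · d(162/1) = 1 · 10 = 10
  d = 2: Id(2) · d(162/2) = 2 · 5 = 10
  d = 3: Id(3) · d(162/3) = 3 · 8 = 24
  d = 6: Id(6) · d(162/6) = 6 · 4 = 24
  d = 9: Id(9) · d(162/9) = 9 · 6 = 54
  d = 18: Id(18) · d(162/18) = 18 · 3 = 54
  d = 27: Id(27) · d(162/27) = 27 · 4 = 108
  d = 54: Id(54) · d(162/54) = 54 · 2 = 108
  d = 81: Id(81) · d(162/81) = 81 · 2 = 162
  d = 162: Id(162) · d(162/162) = 162 · 1 = 162
Summing: (Id * d)(162) = 10 + 10 + 24 + 24 + 54 + 54 + 108 + 108 + 162 + 162 = 716.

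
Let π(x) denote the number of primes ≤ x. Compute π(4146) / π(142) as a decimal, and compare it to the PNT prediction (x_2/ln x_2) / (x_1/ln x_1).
π(4146)/π(142) = 570/34 ≈ 16.7647;  PNT prediction ≈ 17.3707.

π(142) = 34 and π(4146) = 570, so π(4146)/π(142) ≈ 16.7647. The PNT-predicted ratio is (4146/ln(4146)) / (142/ln(142)) ≈ 17.3707. The two agree to within a few percent, as expected.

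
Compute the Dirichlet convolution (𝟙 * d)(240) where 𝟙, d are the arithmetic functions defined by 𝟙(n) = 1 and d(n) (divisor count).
(𝟙 * d)(240) = 135

Divisors of 240: [1, 2, 3, 4, 5, 6, 8, 10, 12, 15, 16, 20, 24, 30, 40, 48, 60, 80, 120, 240]. For each d | 240:
  d = 1: 𝟙(1) · d(240/1) = 1 · 20 = 20
  d = 2: 𝟙(2) · d(240/2) = 1 · 16 = 16
  d = 3: 𝟙(3) · d(240/3) = 1 · 10 = 10
  d = 4: 𝟙(4) · d(240/4) = 1 · 12 = 12
  d = 5: 𝟙(5) · d(240/5) = 1 · 10 = 10
  d = 6: 𝟙(6) · d(240/6) = 1 · 8 = 8
  d = 8: 𝟙(8) · d(240/8) = 1 · 8 = 8
  d = 10: 𝟙(10) · d(240/10) = 1 · 8 = 8
  d = 12: 𝟙(12) · d(240/12) = 1 · 6 = 6
  d = 15: 𝟙(15) · d(240/15) = 1 · 5 = 5
  d = 16: 𝟙(16) · d(240/16) = 1 · 4 = 4
  d = 20: 𝟙(20) · d(240/20) = 1 · 6 = 6
  d = 24: 𝟙(24) · d(240/24) = 1 · 4 = 4
  d = 30: 𝟙(30) · d(240/30) = 1 · 4 = 4
  d = 40: 𝟙(40) · d(240/40) = 1 · 4 = 4
  d = 48: 𝟙(48) · d(240/48) = 1 · 2 = 2
  d = 60: 𝟙(60) · d(240/60) = 1 · 3 = 3
  d = 80: 𝟙(80) · d(240/80) = 1 · 2 = 2
  d = 120: 𝟙(120) · d(240/120) = 1 · 2 = 2
  d = 240: 𝟙(240) · d(240/240) = 1 · 1 = 1
Summing: (𝟙 * d)(240) = 20 + 16 + 10 + 12 + 10 + 8 + 8 + 8 + 6 + 5 + 4 + 6 + 4 + 4 + 4 + 2 + 3 + 2 + 2 + 1 = 135.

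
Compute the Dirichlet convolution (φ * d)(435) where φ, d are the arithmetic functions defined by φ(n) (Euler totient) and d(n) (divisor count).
(φ * d)(435) = 720

Divisors of 435: [1, 3, 5, 15, 29, 87, 145, 435]. For each d | 435:
  d = 1: φ(1) · d(435/1) = 1 · 8 = 8
  d = 3: φ(3) · d(435/3) = 2 · 4 = 8
  d = 5: φ(5) · d(435/5) = 4 · 4 = 16
  d = 15: φ(15) · d(435/15) = 8 · 2 = 16
  d = 29: φ(29) · d(435/29) = 28 · 4 = 112
  d = 87: φ(87) · d(435/87) = 56 · 2 = 112
  d = 145: φ(145) · d(435/145) = 112 · 2 = 224
  d = 435: φ(435) · d(435/435) = 224 · 1 = 224
Summing: (φ * d)(435) = 8 + 8 + 16 + 16 + 112 + 112 + 224 + 224 = 720.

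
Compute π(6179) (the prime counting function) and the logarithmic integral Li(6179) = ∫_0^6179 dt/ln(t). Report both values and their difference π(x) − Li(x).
π(6179) = 804;  Li(6179) ≈ 820.96;  π(x) − Li(x) ≈ -16.96.

Direct count of primes ≤ 6179 gives π(6179) = 804. Numerical evaluation of the logarithmic integral gives Li(6179) ≈ 820.96. The difference π(x) − Li(x) ≈ -16.96 is typically negative for small/moderate x (Li(x) overestimates), though Littlewood's theorem shows this sign changes infinitely often.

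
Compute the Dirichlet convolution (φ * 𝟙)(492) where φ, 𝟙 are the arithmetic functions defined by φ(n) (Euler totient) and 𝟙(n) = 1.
(φ * 𝟙)(492) = 492

Divisors of 492: [1, 2, 3, 4, 6, 12, 41, 82, 123, 164, 246, 492]. For each d | 492:
  d = 1: φ(1) · 𝟙(492/1) = 1 · 1 = 1
  d = 2: φ(2) · 𝟙(492/2) = 1 · 1 = 1
  d = 3: φ(3) · 𝟙(492/3) = 2 · 1 = 2
  d = 4: φ(4) · 𝟙(492/4) = 2 · 1 = 2
  d = 6: φ(6) · 𝟙(492/6) = 2 · 1 = 2
  d = 12: φ(12) · 𝟙(492/12) = 4 · 1 = 4
  d = 41: φ(41) · 𝟙(492/41) = 40 · 1 = 40
  d = 82: φ(82) · 𝟙(492/82) = 40 · 1 = 40
  d = 123: φ(123) · 𝟙(492/123) = 80 · 1 = 80
  d = 164: φ(164) · 𝟙(492/164) = 80 · 1 = 80
  d = 246: φ(246) · 𝟙(492/246) = 80 · 1 = 80
  d = 492: φ(492) · 𝟙(492/492) = 160 · 1 = 160
Summing: (φ * 𝟙)(492) = 1 + 1 + 2 + 2 + 2 + 4 + 40 + 40 + 80 + 80 + 80 + 160 = 492.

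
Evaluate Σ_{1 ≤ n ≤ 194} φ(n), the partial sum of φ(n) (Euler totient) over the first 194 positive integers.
Σ_{n ≤ 194} φ(n) = 11518

Compute φ(n) for each 1 ≤ n ≤ 194: φ(1) = 1, φ(2) = 1, φ(3) = 2, φ(4) = 2, φ(5) = 4, φ(6) = 2, φ(7) = 6, φ(8) = 4, φ(9) = 6, φ(10) = 4, φ(11) = 10, φ(12) = 4, φ(13) = 12, φ(14) = 6, φ(15) = 8, φ(16) = 8, φ(17) = 16, φ(18) = 6, φ(19) = 18, φ(20) = 8, φ(21) = 12, φ(22) = 10, φ(23) = 22, φ(24) = 8, φ(25) = 20, φ(26) = 12, φ(27) = 18, φ(28) = 12, φ(29) = 28, φ(30) = 8, φ(31) = 30, φ(32) = 16, φ(33) = 20, φ(34) = 16, φ(35) = 24, φ(36) = 12, φ(37) = 36, φ(38) = 18, φ(39) = 24, φ(40) = 16, φ(41) = 40, φ(42) = 12, φ(43) = 42, φ(44) = 20, φ(45) = 24, φ(46) = 22, φ(47) = 46, φ(48) = 16, φ(49) = 42, φ(50) = 20, φ(51) = 32, φ(52) = 24, φ(53) = 52, φ(54) = 18, φ(55) = 40, φ(56) = 24, φ(57) = 36, φ(58) = 28, φ(59) = 58, φ(60) = 16, φ(61) = 60, φ(62) = 30, φ(63) = 36, φ(64) = 32, φ(65) = 48, φ(66) = 20, φ(67) = 66, φ(68) = 32, φ(69) = 44, φ(70) = 24, φ(71) = 70, φ(72) = 24, φ(73) = 72, φ(74) = 36, φ(75) = 40, φ(76) = 36, φ(77) = 60, φ(78) = 24, φ(79) = 78, φ(80) = 32, φ(81) = 54, φ(82) = 40, φ(83) = 82, φ(84) = 24, φ(85) = 64, φ(86) = 42, φ(87) = 56, φ(88) = 40, φ(89) = 88, φ(90) = 24, φ(91) = 72, φ(92) = 44, φ(93) = 60, φ(94) = 46, φ(95) = 72, φ(96) = 32, φ(97) = 96, φ(98) = 42, φ(99) = 60, φ(100) = 40, φ(101) = 100, φ(102) = 32, φ(103) = 102, φ(104) = 48, φ(105) = 48, φ(106) = 52, φ(107) = 106, φ(108) = 36, φ(109) = 108, φ(110) = 40, φ(111) = 72, φ(112) = 48, φ(113) = 112, φ(114) = 36, φ(115) = 88, φ(116) = 56, φ(117) = 72, φ(118) = 58, φ(119) = 96, φ(120) = 32, φ(121) = 110, φ(122) = 60, φ(123) = 80, φ(124) = 60, φ(125) = 100, φ(126) = 36, φ(127) = 126, φ(128) = 64, φ(129) = 84, φ(130) = 48, φ(131) = 130, φ(132) = 40, φ(133) = 108, φ(134) = 66, φ(135) = 72, φ(136) = 64, φ(137) = 136, φ(138) = 44, φ(139) = 138, φ(140) = 48, φ(141) = 92, φ(142) = 70, φ(143) = 120, φ(144) = 48, φ(145) = 112, φ(146) = 72, φ(147) = 84, φ(148) = 72, φ(149) = 148, φ(150) = 40, φ(151) = 150, φ(152) = 72, φ(153) = 96, φ(154) = 60, φ(155) = 120, φ(156) = 48, φ(157) = 156, φ(158) = 78, φ(159) = 104, φ(160) = 64, φ(161) = 132, φ(162) = 54, φ(163) = 162, φ(164) = 80, φ(165) = 80, φ(166) = 82, φ(167) = 166, φ(168) = 48, φ(169) = 156, φ(170) = 64, φ(171) = 108, φ(172) = 84, φ(173) = 172, φ(174) = 56, φ(175) = 120, φ(176) = 80, φ(177) = 116, φ(178) = 88, φ(179) = 178, φ(180) = 48, φ(181) = 180, φ(182) = 72, φ(183) = 120, φ(184) = 88, φ(185) = 144, φ(186) = 60, φ(187) = 160, φ(188) = 92, φ(189) = 108, φ(190) = 72, φ(191) = 190, φ(192) = 64, φ(193) = 192, φ(194) = 96. Summing all 194 values: 11518. (Average order: Σ_{n ≤ x} φ(n) ~ (3/π²) x². For x = 194, (3/π²)·194² ≈ 11439.97.)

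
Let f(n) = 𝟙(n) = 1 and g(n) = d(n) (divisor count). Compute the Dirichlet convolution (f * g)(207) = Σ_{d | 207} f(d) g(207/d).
(𝟙 * d)(207) = 18

Divisors of 207: [1, 3, 9, 23, 69, 207]. For each d | 207:
  d = 1: 𝟙(1) · d(207/1) = 1 · 6 = 6
  d = 3: 𝟙(3) · d(207/3) = 1 · 4 = 4
  d = 9: 𝟙(9) · d(207/9) = 1 · 2 = 2
  d = 23: 𝟙(23) · d(207/23) = 1 · 3 = 3
  d = 69: 𝟙(69) · d(207/69) = 1 · 2 = 2
  d = 207: 𝟙(207) · d(207/207) = 1 · 1 = 1
Summing: (𝟙 * d)(207) = 6 + 4 + 2 + 3 + 2 + 1 = 18.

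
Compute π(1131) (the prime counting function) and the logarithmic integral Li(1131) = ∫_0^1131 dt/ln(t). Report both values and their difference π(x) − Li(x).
π(1131) = 189;  Li(1131) ≈ 196.40;  π(x) − Li(x) ≈ -7.40.

Direct count of primes ≤ 1131 gives π(1131) = 189. Numerical evaluation of the logarithmic integral gives Li(1131) ≈ 196.40. The difference π(x) − Li(x) ≈ -7.40 is typically negative for small/moderate x (Li(x) overestimates), though Littlewood's theorem shows this sign changes infinitely often.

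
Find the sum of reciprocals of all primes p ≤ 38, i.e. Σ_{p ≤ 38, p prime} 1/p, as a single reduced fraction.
Σ 1/p = 11819186711467/7420738134810

π(38) = 12, so the primes ≤ 38 are [2, 3, 5, 7, 11, 13, 17, 19, 23, 29, 31, 37]. Summing 1/p over these primes: 11819186711467/7420738134810 ≈ 1.5927. Mertens estimate ln ln(38) + 0.2615 ≈ 1.5528.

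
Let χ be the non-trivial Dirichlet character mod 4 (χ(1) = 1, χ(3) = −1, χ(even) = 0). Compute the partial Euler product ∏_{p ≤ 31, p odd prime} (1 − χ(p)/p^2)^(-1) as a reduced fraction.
∏ = 70163108671177093/76623095660544000

The odd primes p ≤ 31 are [3, 5, 7, 11, 13, 17, 19, 23, 29, 31]. For each, χ(p) = 1 if p ≡ 1 mod 4, χ(p) = −1 if p ≡ 3 mod 4. Taking (1 − χ(p)/p^2)^(-1) = p^2/(p^2 − χ(p)): (1 − (-1)/3^2)^(-1) · (1 − (1)/5^2)^(-1) · (1 − (-1)/7^2)^(-1) · (1 − (-1)/11^2)^(-1) · (1 − (1)/13^2)^(-1) · (1 − (1)/17^2)^(-1) · (1 − (-1)/19^2)^(-1) · (1 − (-1)/23^2)^(-1) · (1 − (1)/29^2)^(-1) · (1 − (-1)/31^2)^(-1) = 70163108671177093/76623095660544000.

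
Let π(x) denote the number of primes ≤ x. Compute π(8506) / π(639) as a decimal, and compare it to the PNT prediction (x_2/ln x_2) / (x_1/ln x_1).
π(8506)/π(639) = 1060/115 ≈ 9.2174;  PNT prediction ≈ 9.5033.

π(639) = 115 and π(8506) = 1060, so π(8506)/π(639) ≈ 9.2174. The PNT-predicted ratio is (8506/ln(8506)) / (639/ln(639)) ≈ 9.5033. The two agree to within a few percent, as expected.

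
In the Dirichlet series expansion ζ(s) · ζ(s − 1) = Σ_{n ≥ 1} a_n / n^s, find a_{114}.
σ(114) = 240

In the product (Σ m^0/m^s)(Σ k / k^s) = Σ (Σ_{d | n} d) / n^s, the coefficient of 1/n^s is σ(n) = Σ_{d | n} d. For n = 114, divisors are [1, 2, 3, 6, 19, 38, 57, 114]; summing: σ(114) = 240.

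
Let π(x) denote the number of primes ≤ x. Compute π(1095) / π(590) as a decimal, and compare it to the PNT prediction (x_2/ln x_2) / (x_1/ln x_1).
π(1095)/π(590) = 183/107 ≈ 1.7103;  PNT prediction ≈ 1.6919.

π(590) = 107 and π(1095) = 183, so π(1095)/π(590) ≈ 1.7103. The PNT-predicted ratio is (1095/ln(1095)) / (590/ln(590)) ≈ 1.6919. The two agree to within a few percent, as expected.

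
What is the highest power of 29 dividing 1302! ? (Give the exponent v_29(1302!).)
v_29(1302!) = 45

Legendre's formula: v_p(n!) = Σ_{k ≥ 1} ⌊n / p^k⌋. For p = 29, n = 1302, the terms are:
  ⌊1302/29^1⌋ = ⌊1302/29⌋ = 44
  ⌊1302/29^2⌋ = ⌊1302/841⌋ = 1
(the next term ⌊1302/29^3⌋ = 0, terminating the sum). Summing: v_29(1302!) = 44 + 1 = 45.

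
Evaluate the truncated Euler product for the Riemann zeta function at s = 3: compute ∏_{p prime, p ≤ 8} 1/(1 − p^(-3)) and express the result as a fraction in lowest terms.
∏ = 18375/15314

The primes p ≤ 8 are [2, 3, 5, 7]. For each prime, (1 − 1/p^3)^(-1) = p^3 / (p^3 − 1). The product is (1 − 1/2^3)^(-1), (1 − 1/3^3)^(-1), (1 − 1/5^3)^(-1), (1 − 1/7^3)^(-1) = ∏ p^3 / (p^3 − 1) = 18375/15314.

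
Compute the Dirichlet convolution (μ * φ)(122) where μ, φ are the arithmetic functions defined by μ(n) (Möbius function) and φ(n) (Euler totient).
(μ * φ)(122) = 0

Divisors of 122: [1, 2, 61, 122]. For each d | 122:
  d = 1: μ(1) · φ(122/1) = 1 · 60 = 60
  d = 2: μ(2) · φ(122/2) = -1 · 60 = -60
  d = 61: μ(61) · φ(122/61) = -1 · 1 = -1
  d = 122: μ(122) · φ(122/122) = 1 · 1 = 1
Summing: (μ * φ)(122) = 60 + -60 + -1 + 1 = 0.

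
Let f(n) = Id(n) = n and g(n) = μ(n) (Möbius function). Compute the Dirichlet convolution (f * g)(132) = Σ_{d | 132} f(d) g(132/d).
(Id * μ)(132) = 40

Divisors of 132: [1, 2, 3, 4, 6, 11, 12, 22, 33, 44, 66, 132]. For each d | 132:
  d = 1: Id(1) · μ(132/1) = 1 · 0 = 0
  d = 2: Id(2) · μ(132/2) = 2 · -1 = -2
  d = 3: Id(3) · μ(132/3) = 3 · 0 = 0
  d = 4: Id(4) · μ(132/4) = 4 · 1 = 4
  d = 6: Id(6) · μ(132/6) = 6 · 1 = 6
  d = 11: Id(11) · μ(132/11) = 11 · 0 = 0
  d = 12: Id(12) · μ(132/12) = 12 · -1 = -12
  d = 22: Id(22) · μ(132/22) = 22 · 1 = 22
  d = 33: Id(33) · μ(132/33) = 33 · 0 = 0
  d = 44: Id(44) · μ(132/44) = 44 · -1 = -44
  d = 66: Id(66) · μ(132/66) = 66 · -1 = -66
  d = 132: Id(132) · μ(132/132) = 132 · 1 = 132
Summing: (Id * μ)(132) = 0 + -2 + 0 + 4 + 6 + 0 + -12 + 22 + 0 + -44 + -66 + 132 = 40.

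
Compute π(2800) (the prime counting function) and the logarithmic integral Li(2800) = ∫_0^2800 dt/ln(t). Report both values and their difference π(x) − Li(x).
π(2800) = 407;  Li(2800) ≈ 417.67;  π(x) − Li(x) ≈ -10.67.

Direct count of primes ≤ 2800 gives π(2800) = 407. Numerical evaluation of the logarithmic integral gives Li(2800) ≈ 417.67. The difference π(x) − Li(x) ≈ -10.67 is typically negative for small/moderate x (Li(x) overestimates), though Littlewood's theorem shows this sign changes infinitely often.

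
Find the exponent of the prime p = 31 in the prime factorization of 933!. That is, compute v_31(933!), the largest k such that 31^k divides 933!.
v_31(933!) = 30

Legendre's formula: v_p(n!) = Σ_{k ≥ 1} ⌊n / p^k⌋. For p = 31, n = 933, the terms are:
  ⌊933/31^1⌋ = ⌊933/31⌋ = 30
(the next term ⌊933/31^2⌋ = 0, terminating the sum). Summing: v_31(933!) = 30 = 30.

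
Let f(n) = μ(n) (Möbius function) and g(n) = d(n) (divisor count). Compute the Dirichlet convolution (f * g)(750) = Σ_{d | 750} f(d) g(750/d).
(μ * d)(750) = 1

Divisors of 750: [1, 2, 3, 5, 6, 10, 15, 25, 30, 50, 75, 125, 150, 250, 375, 750]. For each d | 750:
  d = 1: μ(1) · d(750/1) = 1 · 16 = 16
  d = 2: μ(2) · d(750/2) = -1 · 8 = -8
  d = 3: μ(3) · d(750/3) = -1 · 8 = -8
  d = 5: μ(5) · d(750/5) = -1 · 12 = -12
  d = 6: μ(6) · d(750/6) = 1 · 4 = 4
  d = 10: μ(10) · d(750/10) = 1 · 6 = 6
  d = 15: μ(15) · d(750/15) = 1 · 6 = 6
  d = 25: μ(25) · d(750/25) = 0 · 8 = 0
  d = 30: μ(30) · d(750/30) = -1 · 3 = -3
  d = 50: μ(50) · d(750/50) = 0 · 4 = 0
  d = 75: μ(75) · d(750/75) = 0 · 4 = 0
  d = 125: μ(125) · d(750/125) = 0 · 4 = 0
  d = 150: μ(150) · d(750/150) = 0 · 2 = 0
  d = 250: μ(250) · d(750/250) = 0 · 2 = 0
  d = 375: μ(375) · d(750/375) = 0 · 2 = 0
  d = 750: μ(750) · d(750/750) = 0 · 1 = 0
Summing: (μ * d)(750) = 16 + -8 + -8 + -12 + 4 + 6 + 6 + 0 + -3 + 0 + 0 + 0 + 0 + 0 + 0 + 0 = 1.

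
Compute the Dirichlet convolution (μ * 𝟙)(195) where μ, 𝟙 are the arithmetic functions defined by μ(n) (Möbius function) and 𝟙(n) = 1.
(μ * 𝟙)(195) = 0

Divisors of 195: [1, 3, 5, 13, 15, 39, 65, 195]. For each d | 195:
  d = 1: μ(1) · 𝟙(195/1) = 1 · 1 = 1
  d = 3: μ(3) · 𝟙(195/3) = -1 · 1 = -1
  d = 5: μ(5) · 𝟙(195/5) = -1 · 1 = -1
  d = 13: μ(13) · 𝟙(195/13) = -1 · 1 = -1
  d = 15: μ(15) · 𝟙(195/15) = 1 · 1 = 1
  d = 39: μ(39) · 𝟙(195/39) = 1 · 1 = 1
  d = 65: μ(65) · 𝟙(195/65) = 1 · 1 = 1
  d = 195: μ(195) · 𝟙(195/195) = -1 · 1 = -1
Summing: (μ * 𝟙)(195) = 1 + -1 + -1 + -1 + 1 + 1 + 1 + -1 = 0.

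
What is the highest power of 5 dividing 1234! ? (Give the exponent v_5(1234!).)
v_5(1234!) = 305

Legendre's formula: v_p(n!) = Σ_{k ≥ 1} ⌊n / p^k⌋. For p = 5, n = 1234, the terms are:
  ⌊1234/5^1⌋ = ⌊1234/5⌋ = 246
  ⌊1234/5^2⌋ = ⌊1234/25⌋ = 49
  ⌊1234/5^3⌋ = ⌊1234/125⌋ = 9
  ⌊1234/5^4⌋ = ⌊1234/625⌋ = 1
(the next term ⌊1234/5^5⌋ = 0, terminating the sum). Summing: v_5(1234!) = 246 + 49 + 9 + 1 = 305.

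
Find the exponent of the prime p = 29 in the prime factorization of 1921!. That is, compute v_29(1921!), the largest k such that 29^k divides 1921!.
v_29(1921!) = 68

Legendre's formula: v_p(n!) = Σ_{k ≥ 1} ⌊n / p^k⌋. For p = 29, n = 1921, the terms are:
  ⌊1921/29^1⌋ = ⌊1921/29⌋ = 66
  ⌊1921/29^2⌋ = ⌊1921/841⌋ = 2
(the next term ⌊1921/29^3⌋ = 0, terminating the sum). Summing: v_29(1921!) = 66 + 2 = 68.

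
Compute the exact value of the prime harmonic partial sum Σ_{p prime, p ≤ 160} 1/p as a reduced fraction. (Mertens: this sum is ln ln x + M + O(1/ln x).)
Σ 1/p = 67195167335560670940823020383181530154843058347995389615845419/35375166993717494840635767087951744212057570647889977422429870

π(160) = 37, so the primes ≤ 160 are [2, 3, 5, 7, 11, 13, 17, 19, 23, 29, 31, 37, 41, 43, 47, 53, 59, 61, 67, 71, 73, 79, 83, 89, 97, 101, 103, 107, 109, 113, 127, 131, 137, 139, 149, 151, 157]. Summing 1/p over these primes: 67195167335560670940823020383181530154843058347995389615845419/35375166993717494840635767087951744212057570647889977422429870 ≈ 1.8995. Mertens estimate ln ln(160) + 0.2615 ≈ 1.8859.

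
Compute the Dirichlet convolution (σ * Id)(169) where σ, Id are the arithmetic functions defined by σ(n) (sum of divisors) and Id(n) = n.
(σ * Id)(169) = 534

Divisors of 169: [1, 13, 169]. For each d | 169:
  d = 1: σ(1) · Id(169/1) = 1 · 169 = 169
  d = 13: σ(13) · Id(169/13) = 14 · 13 = 182
  d = 169: σ(169) · Id(169/169) = 183 · 1 = 183
Summing: (σ * Id)(169) = 169 + 182 + 183 = 534.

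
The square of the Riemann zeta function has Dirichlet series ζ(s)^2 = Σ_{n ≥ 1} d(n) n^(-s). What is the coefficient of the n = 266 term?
d(266) = 8

ζ(s)^2 = (Σ 1/m^s)(Σ 1/k^s). The coefficient of 1/n^s in the product is the number of ordered pairs (m, k) with mk = n, which equals d(n). For n = 266, divisors are [1, 2, 7, 14, 19, 38, 133, 266], so d(266) = 8.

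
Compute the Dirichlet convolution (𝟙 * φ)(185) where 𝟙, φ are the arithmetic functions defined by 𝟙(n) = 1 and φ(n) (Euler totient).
(𝟙 * φ)(185) = 185

Divisors of 185: [1, 5, 37, 185]. For each d | 185:
  d = 1: 𝟙(1) · φ(185/1) = 1 · 144 = 144
  d = 5: 𝟙(5) · φ(185/5) = 1 · 36 = 36
  d = 37: 𝟙(37) · φ(185/37) = 1 · 4 = 4
  d = 185: 𝟙(185) · φ(185/185) = 1 · 1 = 1
Summing: (𝟙 * φ)(185) = 144 + 36 + 4 + 1 = 185.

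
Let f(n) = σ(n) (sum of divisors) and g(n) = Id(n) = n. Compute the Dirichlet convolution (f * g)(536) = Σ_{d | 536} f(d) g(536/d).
(σ * Id)(536) = 6615

Divisors of 536: [1, 2, 4, 8, 67, 134, 268, 536]. For each d | 536:
  d = 1: σ(1) · Id(536/1) = 1 · 536 = 536
  d = 2: σ(2) · Id(536/2) = 3 · 268 = 804
  d = 4: σ(4) · Id(536/4) = 7 · 134 = 938
  d = 8: σ(8) · Id(536/8) = 15 · 67 = 1005
  d = 67: σ(67) · Id(536/67) = 68 · 8 = 544
  d = 134: σ(134) · Id(536/134) = 204 · 4 = 816
  d = 268: σ(268) · Id(536/268) = 476 · 2 = 952
  d = 536: σ(536) · Id(536/536) = 1020 · 1 = 1020
Summing: (σ * Id)(536) = 536 + 804 + 938 + 1005 + 544 + 816 + 952 + 1020 = 6615.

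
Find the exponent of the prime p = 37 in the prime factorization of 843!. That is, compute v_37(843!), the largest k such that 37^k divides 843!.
v_37(843!) = 22

Legendre's formula: v_p(n!) = Σ_{k ≥ 1} ⌊n / p^k⌋. For p = 37, n = 843, the terms are:
  ⌊843/37^1⌋ = ⌊843/37⌋ = 22
(the next term ⌊843/37^2⌋ = 0, terminating the sum). Summing: v_37(843!) = 22 = 22.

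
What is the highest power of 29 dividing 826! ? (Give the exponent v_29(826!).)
v_29(826!) = 28

Legendre's formula: v_p(n!) = Σ_{k ≥ 1} ⌊n / p^k⌋. For p = 29, n = 826, the terms are:
  ⌊826/29^1⌋ = ⌊826/29⌋ = 28
(the next term ⌊826/29^2⌋ = 0, terminating the sum). Summing: v_29(826!) = 28 = 28.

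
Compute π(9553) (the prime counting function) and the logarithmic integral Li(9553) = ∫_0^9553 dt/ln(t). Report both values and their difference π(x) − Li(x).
π(9553) = 1183;  Li(9553) ≈ 1197.48;  π(x) − Li(x) ≈ -14.48.

Direct count of primes ≤ 9553 gives π(9553) = 1183. Numerical evaluation of the logarithmic integral gives Li(9553) ≈ 1197.48. The difference π(x) − Li(x) ≈ -14.48 is typically negative for small/moderate x (Li(x) overestimates), though Littlewood's theorem shows this sign changes infinitely often.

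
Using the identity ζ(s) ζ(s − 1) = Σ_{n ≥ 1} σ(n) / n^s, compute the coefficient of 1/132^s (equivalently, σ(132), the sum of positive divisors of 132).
σ(132) = 336

In the product (Σ m^0/m^s)(Σ k / k^s) = Σ (Σ_{d | n} d) / n^s, the coefficient of 1/n^s is σ(n) = Σ_{d | n} d. For n = 132, divisors are [1, 2, 3, 4, 6, 11, 12, 22, 33, 44, 66, 132]; summing: σ(132) = 336.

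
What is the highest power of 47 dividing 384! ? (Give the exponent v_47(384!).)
v_47(384!) = 8

Legendre's formula: v_p(n!) = Σ_{k ≥ 1} ⌊n / p^k⌋. For p = 47, n = 384, the terms are:
  ⌊384/47^1⌋ = ⌊384/47⌋ = 8
(the next term ⌊384/47^2⌋ = 0, terminating the sum). Summing: v_47(384!) = 8 = 8.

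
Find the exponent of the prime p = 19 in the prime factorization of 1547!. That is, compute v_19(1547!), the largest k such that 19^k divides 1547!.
v_19(1547!) = 85

Legendre's formula: v_p(n!) = Σ_{k ≥ 1} ⌊n / p^k⌋. For p = 19, n = 1547, the terms are:
  ⌊1547/19^1⌋ = ⌊1547/19⌋ = 81
  ⌊1547/19^2⌋ = ⌊1547/361⌋ = 4
(the next term ⌊1547/19^3⌋ = 0, terminating the sum). Summing: v_19(1547!) = 81 + 4 = 85.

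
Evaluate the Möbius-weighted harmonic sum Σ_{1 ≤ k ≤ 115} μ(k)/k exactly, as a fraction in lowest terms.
Σ μ(k)/k = -11695632086357284237991577642263648122717789/451572209148822968402074375593480892761066957

Values of μ(k) for 1 ≤ k ≤ 115: μ(1) = 1, μ(2) = -1, μ(3) = -1, μ(5) = -1, μ(6) = 1, μ(7) = -1, μ(10) = 1, μ(11) = -1, μ(13) = -1, μ(14) = 1, μ(15) = 1, μ(17) = -1, μ(19) = -1, μ(21) = 1, μ(22) = 1, μ(23) = -1, μ(26) = 1, μ(29) = -1, μ(30) = -1, μ(31) = -1, μ(33) = 1, μ(34) = 1, μ(35) = 1, μ(37) = -1, μ(38) = 1, μ(39) = 1, μ(41) = -1, μ(42) = -1, μ(43) = -1, μ(46) = 1, μ(47) = -1, μ(51) = 1, μ(53) = -1, μ(55) = 1, μ(57) = 1, μ(58) = 1, μ(59) = -1, μ(61) = -1, μ(62) = 1, μ(65) = 1, μ(66) = -1, μ(67) = -1, μ(69) = 1, μ(70) = -1, μ(71) = -1, μ(73) = -1, μ(74) = 1, μ(77) = 1, μ(78) = -1, μ(79) = -1, μ(82) = 1, μ(83) = -1, μ(85) = 1, μ(86) = 1, μ(87) = 1, μ(89) = -1, μ(91) = 1, μ(93) = 1, μ(94) = 1, μ(95) = 1, μ(97) = -1, μ(101) = -1, μ(102) = -1, μ(103) = -1, μ(105) = -1, μ(106) = 1, μ(107) = -1, μ(109) = -1, μ(110) = -1, μ(111) = 1, μ(113) = -1, μ(114) = -1, μ(115) = 1, with μ = 0 on non-squarefree integers. Summing μ(k)/k for k where μ(k) ≠ 0 gives -11695632086357284237991577642263648122717789/451572209148822968402074375593480892761066957 ≈ -0.0259. (PNT ⟺ this sum → 0 as n → ∞.)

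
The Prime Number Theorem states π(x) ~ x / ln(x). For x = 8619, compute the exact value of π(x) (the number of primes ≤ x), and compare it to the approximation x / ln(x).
π(8619) = 1072;  x/ln(x) ≈ 951.14;  relative error ≈ 11.27%.

Directly count primes up to 8619: π(8619) = 1072. The PNT approximation gives 8619/ln(8619) ≈ 8619/9.06172 ≈ 951.14. Relative error (π(x) − x/ln(x)) / π(x) ≈ 11.27%; the approximation is known to undercount slightly (Li(x) is a better estimate).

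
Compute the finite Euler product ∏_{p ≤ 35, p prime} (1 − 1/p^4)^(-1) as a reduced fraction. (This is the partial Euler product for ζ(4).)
∏ = 44480956869217573792253389310087/41097743855049154662236160000000

The primes p ≤ 35 are [2, 3, 5, 7, 11, 13, 17, 19, 23, 29, 31]. For each prime, (1 − 1/p^4)^(-1) = p^4 / (p^4 − 1). The product is (1 − 1/2^4)^(-1), (1 − 1/3^4)^(-1), (1 − 1/5^4)^(-1), (1 − 1/7^4)^(-1), (1 − 1/11^4)^(-1), (1 − 1/13^4)^(-1), (1 − 1/17^4)^(-1), (1 − 1/19^4)^(-1), (1 − 1/23^4)^(-1), (1 − 1/29^4)^(-1), (1 − 1/31^4)^(-1) = ∏ p^4 / (p^4 − 1) = 44480956869217573792253389310087/41097743855049154662236160000000.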